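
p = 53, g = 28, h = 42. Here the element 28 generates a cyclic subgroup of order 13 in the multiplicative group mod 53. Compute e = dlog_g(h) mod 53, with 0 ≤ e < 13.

2

Successive powers of 28 modulo 53:
  28^0=1  28^1=28  28^2=42
So 28^2 ≡ 42 (mod 53), giving e = 2.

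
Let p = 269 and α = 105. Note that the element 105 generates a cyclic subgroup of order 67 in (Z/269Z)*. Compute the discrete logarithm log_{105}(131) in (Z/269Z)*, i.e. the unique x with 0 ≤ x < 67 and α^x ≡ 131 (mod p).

18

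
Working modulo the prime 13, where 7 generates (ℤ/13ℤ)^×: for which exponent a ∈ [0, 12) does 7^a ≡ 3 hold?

8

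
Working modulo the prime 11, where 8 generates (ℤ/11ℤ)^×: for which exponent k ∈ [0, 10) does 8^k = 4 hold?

4

Successive powers of 8 modulo 11:
  8^0=1  8^1=8  8^2=9  8^3=6  8^4=4
So 8^4 ≡ 4 (mod 11), giving k = 4.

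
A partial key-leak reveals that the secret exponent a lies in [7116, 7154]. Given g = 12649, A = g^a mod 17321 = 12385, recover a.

7153

Compute 12649^7116 mod 17321 = 2813, then multiply by 12649 repeatedly:
  12649^7116=2813  12649^7117=4303  12649^7118=6065  12649^7119=1476  12649^7120=15207
  12649^7121=3638  12649^7122=12486  12649^7123=2536  12649^7124=16693  12649^7125=6767
  12649^7126=12722  12649^7127=8488  12649^7128=9154  12649^7129=15382  12649^7130=125
  12649^7131=4914  12649^7132=9438  12649^7133=4930  12649^7134=3970  12649^7135=2951
  12649^7136=444  12649^7137=4152  12649^7138=1376  12649^7139=14740  12649^7140=3016
  12649^7141=8542  12649^7142=16681  12649^7143=10868  12649^7144=9876  12649^7145=2472
  12649^7146=3923  12649^7147=14683  12649^7148=9505  12649^7149=3684  12649^7150=5426
  12649^7151=7672  12649^7152=10886  12649^7153=12385
Found 12385 at exponent 7153.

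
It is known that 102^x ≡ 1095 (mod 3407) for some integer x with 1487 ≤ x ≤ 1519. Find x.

1501

Compute 102^1487 mod 3407 = 1117, then multiply by 102 repeatedly:
  102^1487=1117  102^1488=1503  102^1489=3398  102^1490=2489  102^1491=1760
  102^1492=2356  102^1493=1822  102^1494=1866  102^1495=2947  102^1496=778
  102^1497=995  102^1498=2687  102^1499=1514  102^1500=1113  102^1501=1095
Found 1095 at exponent 1501.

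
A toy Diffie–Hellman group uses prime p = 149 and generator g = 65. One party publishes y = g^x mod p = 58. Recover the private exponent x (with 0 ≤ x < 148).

145

Baby-step giant-step with m = ceil(sqrt(148)) = 13.
Baby table (65^j mod 149 for j=0..12):
  0:1  1:65  2:53  3:18  4:127  5:60  6:26  7:51
  8:37  9:21  10:24  11:70  12:80
Giant step factor: 65^(-13) ≡ 139 (mod 149).
Scan 58·139^i mod 149 for i = 0, 1, …:
  i=0: 58   i=1: 16   i=2: 138   i=3: 110
  i=4: 92   i=5: 123   i=6: 111   i=7: 82
  i=8: 74   i=9: 5   i=10: 99   i=11: 53
Match at i=11, j=2: x = 11·13 + 2 = 145.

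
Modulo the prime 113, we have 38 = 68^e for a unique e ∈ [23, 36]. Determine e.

27

Compute 68^23 mod 113 = 20, then multiply by 68 repeatedly:
  68^23=20  68^24=4  68^25=46  68^26=77  68^27=38
Found 38 at exponent 27.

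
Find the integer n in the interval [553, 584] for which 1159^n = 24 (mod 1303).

579

Compute 1159^553 mod 1303 = 1033, then multiply by 1159 repeatedly:
  1159^553=1033  1159^554=1093  1159^555=271  1159^556=66  1159^557=920
  1159^558=426  1159^559=1200  1159^560=499  1159^561=1112  1159^562=141
  1159^563=544  1159^564=1147  1159^565=313  1159^566=533  1159^567=125
  1159^568=242  1159^569=333  1159^570=259  1159^571=491  1159^572=961
  1159^573=1037  1159^574=517  1159^575=1126  1159^576=731  1159^577=279
  1159^578=217  1159^579=24
Found 24 at exponent 579.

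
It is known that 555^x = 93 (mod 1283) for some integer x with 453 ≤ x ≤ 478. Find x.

460

Compute 555^453 mod 1283 = 976, then multiply by 555 repeatedly:
  555^453=976  555^454=254  555^455=1123  555^456=1010  555^457=1162
  555^458=844  555^459=125  555^460=93
Found 93 at exponent 460.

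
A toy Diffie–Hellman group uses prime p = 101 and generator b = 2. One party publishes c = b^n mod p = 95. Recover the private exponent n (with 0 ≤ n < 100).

20

Baby-step giant-step with m = ceil(sqrt(100)) = 10.
Baby table (2^j mod 101 for j=0..9):
  0:1  1:2  2:4  3:8  4:16  5:32  6:64  7:27
  8:54  9:7
Giant step factor: 2^(-10) ≡ 65 (mod 101).
Scan 95·65^i mod 101 for i = 0, 1, …:
  i=0: 95   i=1: 14   i=2: 1
Match at i=2, j=0: n = 2·10 + 0 = 20.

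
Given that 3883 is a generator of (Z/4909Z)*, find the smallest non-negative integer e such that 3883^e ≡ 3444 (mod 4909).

1651

Baby-step giant-step with m = ceil(sqrt(4908)) = 71.
Baby table (3883^j mod 4909 for j=0..70):
  0:1  1:3883  2:2150  3:3150  4:3131  5:2989  6:1411  7:469
  8:4797  9:2005  10:4650  11:648  12:2776  13:3953  14:3965  15:1471
  16:2726  17:1254  18:4463  19:1059  20:3264  21:3983  22:2639  23:2154
  24:3955  25:1913  26:862  27:4117  28:2607  29:623  30:3881  31:4202
  32:3759  33:1740  34:1636  35:342  36:2556  37:3859  38:2229  39:640
  40:1166  41:1480  42:3310  43:968  44:3359  45:4693  46:711  47:1955
  48:1951  49:1146  50:2364  51:4491  52:1785  53:4556  54:3821  55:1945
  56:2393  57:4191  58:318  59:2635  60:1349  61:264  62:4040  63:3065
  64:1979  65:1872  66:3656  67:4329  68:1091  69:4795  70:4057
Giant step factor: 3883^(-71) ≡ 4362 (mod 4909).
Scan 3444·4362^i mod 4909 for i = 0, 1, …:
  i=0: 3444   i=1: 1188   i=2: 3061   i=3: 4511
  i=4: 1710   i=5: 2249   i=6: 1956   i=7: 230
  i=8: 1824   i=9: 3708     …   i=22: 988
  i=23: 4463
Match at i=23, j=18: e = 23·71 + 18 = 1651.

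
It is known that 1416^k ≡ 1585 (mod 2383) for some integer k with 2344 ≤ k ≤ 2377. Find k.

Compute 1416^2344 mod 2383 = 1680, then multiply by 1416 repeatedly:
  1416^2344=1680  1416^2345=646  1416^2346=2047  1416^2347=824  1416^2348=1497
  1416^2349=1265  1416^2350=1607  1416^2351=2130  1416^2352=1585
Found 1585 at exponent 2352.

2352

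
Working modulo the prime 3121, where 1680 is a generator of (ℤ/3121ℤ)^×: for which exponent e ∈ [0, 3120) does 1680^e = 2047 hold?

1725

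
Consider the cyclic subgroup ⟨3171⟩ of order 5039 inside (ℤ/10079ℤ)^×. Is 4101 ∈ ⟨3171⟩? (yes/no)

4101 ∈ ⟨3171⟩ iff 4101^5039 ≡ 1 (mod 10079), since |⟨3171⟩| = 5039.
4101^5039 mod 10079 = 10078.
Since 10078 ≠ 1, 4101 does not lie in the subgroup.

no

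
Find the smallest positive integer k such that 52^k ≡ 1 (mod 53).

2

The order of 52 must divide p − 1 = 52 = 2^2 · 13.
Divisors: 1, 2, 4, 13, 26, 52.
Check each in increasing order: 52^1 ≡ 52;  52^2 ≡ 1.
Smallest exponent giving 1 is 2.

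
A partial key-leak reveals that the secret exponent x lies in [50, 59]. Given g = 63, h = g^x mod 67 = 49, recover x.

Compute 63^50 mod 67 = 65, then multiply by 63 repeatedly:
  63^50=65  63^51=8  63^52=35  63^53=61  63^54=24
  63^55=38  63^56=49
Found 49 at exponent 56.

56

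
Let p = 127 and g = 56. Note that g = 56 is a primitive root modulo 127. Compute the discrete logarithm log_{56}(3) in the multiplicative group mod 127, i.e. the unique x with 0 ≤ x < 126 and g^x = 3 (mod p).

Baby-step giant-step with m = ceil(sqrt(126)) = 12.
Baby table (56^j mod 127 for j=0..11):
  0:1  1:56  2:88  3:102  4:124  5:86  6:117  7:75
  8:9  9:123  10:30  11:29
Giant step factor: 56^(-12) ≡ 47 (mod 127).
Scan 3·47^i mod 127 for i = 0, 1, …:
  i=0: 3   i=1: 14   i=2: 23   i=3: 65
  i=4: 7   i=5: 75
Match at i=5, j=7: x = 5·12 + 7 = 67.

67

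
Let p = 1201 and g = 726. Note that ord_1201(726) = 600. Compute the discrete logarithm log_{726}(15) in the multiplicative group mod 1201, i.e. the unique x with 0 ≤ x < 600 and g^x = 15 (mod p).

15

Successive powers of 726 modulo 1201:
  726^0=1  726^1=726  726^2=1038  726^3=561  726^4=147  726^5=1034
  726^6=59  726^7=799  726^8=1192  726^9=672  726^10=266  726^11=956
  726^12=1079  726^13=302  726^14=670  726^15=15
So 726^15 ≡ 15 (mod 1201), giving x = 15.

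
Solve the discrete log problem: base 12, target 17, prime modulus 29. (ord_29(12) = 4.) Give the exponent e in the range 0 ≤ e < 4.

3

Successive powers of 12 modulo 29:
  12^0=1  12^1=12  12^2=28  12^3=17
So 12^3 ≡ 17 (mod 29), giving e = 3.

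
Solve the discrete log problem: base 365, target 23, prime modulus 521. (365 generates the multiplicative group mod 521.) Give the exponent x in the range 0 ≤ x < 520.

487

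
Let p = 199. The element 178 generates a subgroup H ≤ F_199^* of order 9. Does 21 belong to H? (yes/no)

⟨178⟩ has order 9; its elements mod 199 are {1, 43, 58, 92, 106, 162, 175, 178, 180}.
21 is not in this set.

no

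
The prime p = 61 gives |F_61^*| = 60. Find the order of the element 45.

30

The order of 45 must divide p − 1 = 60 = 2^2 · 3 · 5.
Divisors: 1, 2, 3, 4, 5, 6, 10, 12, 15, 20, 30, 60.
Check each in increasing order: 45^1 ≡ 45;  45^2 ≡ 12;  45^3 ≡ 52;  45^4 ≡ 22;  45^5 ≡ 14;  45^6 ≡ 20;  45^10 ≡ 13;  45^12 ≡ 34;  45^15 ≡ 60;  45^20 ≡ 47;  45^30 ≡ 1.
Smallest exponent giving 1 is 30.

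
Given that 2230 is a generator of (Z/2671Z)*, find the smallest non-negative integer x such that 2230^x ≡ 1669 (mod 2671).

Baby-step giant-step with m = ceil(sqrt(2670)) = 52.
Baby table (2230^j mod 2671 for j=0..51):
  0:1  1:2230  2:2169  3:2360  4:930  5:1204  6:565  7:1909
  8:2167  9:571  10:1934  11:1826  12:1376  13:2172  14:1037  15:2095
  16:271  17:684  18:179  19:1191  20:956  21:422  22:868  23:1836
  24:2308  25:2494  26:598  27:711  28:1627  29:992  30:572  31:1493
  32:1324  33:1065  34:431  35:2241  36:2660  37:2180  38:180  39:750
  40:454  41:111  42:1798  43:369  44:202  45:1732  46:94  47:1282
  48:890  49:147  50:1948  51:994
Giant step factor: 2230^(-52) ≡ 1818 (mod 2671).
Scan 1669·1818^i mod 2671 for i = 0, 1, …:
  i=0: 1669   i=1: 2657   i=2: 1258   i=3: 668
  i=4: 1790   i=5: 942   i=6: 445   i=7: 2368
  i=8: 2043   i=9: 1484   i=10: 202
Match at i=10, j=44: x = 10·52 + 44 = 564.

564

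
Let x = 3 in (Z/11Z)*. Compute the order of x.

The order of 3 must divide p − 1 = 10 = 2 · 5.
Divisors: 1, 2, 5, 10.
Check each in increasing order: 3^1 ≡ 3;  3^2 ≡ 9;  3^5 ≡ 1.
Smallest exponent giving 1 is 5.

5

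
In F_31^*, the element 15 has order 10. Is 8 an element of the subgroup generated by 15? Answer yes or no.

8 ∈ ⟨15⟩ iff 8^10 ≡ 1 (mod 31), since |⟨15⟩| = 10.
8^10 mod 31 = 1.
Since 1 = 1, 8 lies in the subgroup.

yes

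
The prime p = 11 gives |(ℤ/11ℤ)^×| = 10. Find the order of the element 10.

The order of 10 must divide p − 1 = 10 = 2 · 5.
Divisors: 1, 2, 5, 10.
Check each in increasing order: 10^1 ≡ 10;  10^2 ≡ 1.
Smallest exponent giving 1 is 2.

2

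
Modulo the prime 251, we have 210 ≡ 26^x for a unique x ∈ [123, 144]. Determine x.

137

Compute 26^123 mod 251 = 163, then multiply by 26 repeatedly:
  26^123=163  26^124=222  26^125=250  26^126=225  26^127=77
  26^128=245  26^129=95  26^130=211  26^131=215  26^132=68
  26^133=11  26^134=35  26^135=157  26^136=66  26^137=210
Found 210 at exponent 137.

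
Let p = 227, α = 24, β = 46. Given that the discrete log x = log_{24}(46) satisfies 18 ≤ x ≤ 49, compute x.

Compute 24^18 mod 227 = 109, then multiply by 24 repeatedly:
  24^18=109  24^19=119  24^20=132  24^21=217  24^22=214
  24^23=142  24^24=3  24^25=72  24^26=139  24^27=158
  24^28=160  24^29=208  24^30=225  24^31=179  24^32=210
  24^33=46
Found 46 at exponent 33.

33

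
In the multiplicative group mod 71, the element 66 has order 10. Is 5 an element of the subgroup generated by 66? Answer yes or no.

⟨66⟩ has order 10; its elements mod 71 are {1, 5, 14, 17, 25, 46, 54, 57, 66, 70}.
5 is in this set.

yes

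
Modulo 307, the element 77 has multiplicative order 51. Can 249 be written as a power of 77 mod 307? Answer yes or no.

no

249 ∈ ⟨77⟩ iff 249^51 ≡ 1 (mod 307), since |⟨77⟩| = 51.
249^51 mod 307 = 18.
Since 18 ≠ 1, 249 does not lie in the subgroup.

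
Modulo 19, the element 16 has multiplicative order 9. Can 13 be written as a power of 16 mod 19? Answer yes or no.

13 ∈ ⟨16⟩ iff 13^9 ≡ 1 (mod 19), since |⟨16⟩| = 9.
13^9 mod 19 = 18.
Since 18 ≠ 1, 13 does not lie in the subgroup.

no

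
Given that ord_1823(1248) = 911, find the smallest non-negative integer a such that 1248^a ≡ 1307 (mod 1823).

250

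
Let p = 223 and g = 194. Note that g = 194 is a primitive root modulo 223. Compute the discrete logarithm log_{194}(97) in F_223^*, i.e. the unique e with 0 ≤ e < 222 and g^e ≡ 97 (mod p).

121

Baby-step giant-step with m = ceil(sqrt(222)) = 15.
Baby table (194^j mod 223 for j=0..14):
  0:1  1:194  2:172  3:141  4:148  5:168  6:34  7:129
  8:50  9:111  10:126  11:137  12:41  13:149  14:139
Giant step factor: 194^(-15) ≡ 118 (mod 223).
Scan 97·118^i mod 223 for i = 0, 1, …:
  i=0: 97   i=1: 73   i=2: 140   i=3: 18
  i=4: 117   i=5: 203   i=6: 93   i=7: 47
  i=8: 194
Match at i=8, j=1: e = 8·15 + 1 = 121.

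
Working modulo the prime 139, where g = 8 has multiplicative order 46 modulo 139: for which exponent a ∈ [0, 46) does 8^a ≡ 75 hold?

Baby-step giant-step with m = ceil(sqrt(46)) = 7.
Baby table (8^j mod 139 for j=0..6):
  0:1  1:8  2:64  3:95  4:65  5:103  6:129
Giant step factor: 8^(-7) ≡ 33 (mod 139).
Scan 75·33^i mod 139 for i = 0, 1, …:
  i=0: 75   i=1: 112   i=2: 82   i=3: 65
Match at i=3, j=4: a = 3·7 + 4 = 25.

25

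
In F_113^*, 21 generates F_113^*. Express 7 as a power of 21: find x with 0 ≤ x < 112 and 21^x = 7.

Baby-step giant-step with m = ceil(sqrt(112)) = 11.
Baby table (21^j mod 113 for j=0..10):
  0:1  1:21  2:102  3:108  4:8  5:55  6:25  7:73
  8:64  9:101  10:87
Giant step factor: 21^(-11) ≡ 6 (mod 113).
Scan 7·6^i mod 113 for i = 0, 1, …:
  i=0: 7   i=1: 42   i=2: 26   i=3: 43
  i=4: 32   i=5: 79   i=6: 22   i=7: 19
  i=8: 1
Match at i=8, j=0: x = 8·11 + 0 = 88.

88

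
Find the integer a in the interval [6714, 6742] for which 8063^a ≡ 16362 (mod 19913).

6718

Compute 8063^6714 mod 19913 = 7123, then multiply by 8063 repeatedly:
  8063^6714=7123  8063^6715=3657  8063^6716=15151  8063^6717=16171  8063^6718=16362
Found 16362 at exponent 6718.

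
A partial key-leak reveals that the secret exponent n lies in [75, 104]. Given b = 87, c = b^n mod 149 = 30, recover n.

76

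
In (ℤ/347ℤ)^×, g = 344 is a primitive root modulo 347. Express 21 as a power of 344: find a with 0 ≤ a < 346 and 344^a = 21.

325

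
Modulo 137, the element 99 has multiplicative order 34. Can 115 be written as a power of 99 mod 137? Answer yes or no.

yes

115 ∈ ⟨99⟩ iff 115^34 ≡ 1 (mod 137), since |⟨99⟩| = 34.
115^34 mod 137 = 1.
Since 1 = 1, 115 lies in the subgroup.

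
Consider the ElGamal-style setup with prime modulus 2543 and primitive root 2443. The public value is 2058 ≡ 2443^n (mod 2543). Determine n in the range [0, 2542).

Baby-step giant-step with m = ceil(sqrt(2542)) = 51.
Baby table (2443^j mod 2543 for j=0..50):
  0:1  1:2443  2:2371  3:1942  4:1611  5:1652  6:95  7:672
  8:1461  9:1394  10:465  11:1817  12:1396  13:265  14:1473  15:194
  16:944  17:2234  18:384  19:2288  20:70  21:629  22:675  23:1161
  24:878  25:1205  26:1564  27:1266  28:550  29:946  30:2034  31:40
  32:1086  33:749  34:1390  35:865  36:2505  37:1257  38:1450  39:2494
  40:2357  41:799  42:1476  43:2437  44:428  45:431  46:131  47:2158
  48:355  49:102  50:2515
Giant step factor: 2443^(-51) ≡ 2355 (mod 2543).
Scan 2058·2355^i mod 2543 for i = 0, 1, …:
  i=0: 2058   i=1: 2175   i=2: 523   i=3: 853
  i=4: 2388   i=5: 1167   i=6: 1845   i=7: 1531
  i=8: 2074   i=9: 1710     …   i=48: 1485
  i=49: 550
Match at i=49, j=28: n = 49·51 + 28 = 2527.

2527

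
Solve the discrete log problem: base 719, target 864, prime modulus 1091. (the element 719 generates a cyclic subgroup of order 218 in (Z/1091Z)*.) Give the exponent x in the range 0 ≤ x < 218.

183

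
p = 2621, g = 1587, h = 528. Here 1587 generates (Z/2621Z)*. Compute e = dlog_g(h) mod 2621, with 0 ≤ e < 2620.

575

Baby-step giant-step with m = ceil(sqrt(2620)) = 52.
Baby table (1587^j mod 2621 for j=0..51):
  0:1  1:1587  2:2409  3:1665  4:387  5:855  6:1828  7:2210
  8:372  9:639  10:2387  11:824  12:2430  13:919  14:1177  15:1747
  16:2092  17:1818  18:2066  19:2492  20:2336  21:1138  22:137  23:2497
  24:2408  25:78  26:599  27:1811  28:1441  29:1355  30:1165  31:1050
  32:2015  33:185  34:43  35:95  36:1368  37:828  38:915  39:71
  40:2595  41:674  42:270  43:1267  44:422  45:1359  46:2271  47:202
  48:812  49:1733  50:842  51:2165
Giant step factor: 1587^(-52) ≡ 1301 (mod 2621).
Scan 528·1301^i mod 2621 for i = 0, 1, …:
  i=0: 528   i=1: 226   i=2: 474   i=3: 739
  i=4: 2153   i=5: 1825   i=6: 2320   i=7: 1549
  i=8: 2321   i=9: 229   i=10: 1756   i=11: 1665
Match at i=11, j=3: e = 11·52 + 3 = 575.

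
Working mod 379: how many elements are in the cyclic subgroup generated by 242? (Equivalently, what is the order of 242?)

The order of 242 must divide p − 1 = 378 = 2 · 3^3 · 7.
Divisors: 1, 2, 3, 6, 7, 9, 14, 18, 21, 27, 42, 54, 63, 126, 189, 378.
Check each in increasing order: 242^1 ≡ 242;  242^2 ≡ 198;  242^3 ≡ 162;  242^6 ≡ 93;  242^7 ≡ 145;  242^9 ≡ 285;  242^14 ≡ 180;  242^18 ≡ 119;  242^21 ≡ 328;  242^27 ≡ 184;  242^42 ≡ 327;  242^54 ≡ 125;  242^63 ≡ 378;  242^126 ≡ 1.
Smallest exponent giving 1 is 126.

126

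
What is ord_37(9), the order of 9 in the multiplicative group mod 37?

The order of 9 must divide p − 1 = 36 = 2^2 · 3^2.
Divisors: 1, 2, 3, 4, 6, 9, 12, 18, 36.
Check each in increasing order: 9^1 ≡ 9;  9^2 ≡ 7;  9^3 ≡ 26;  9^4 ≡ 12;  9^6 ≡ 10;  9^9 ≡ 1.
Smallest exponent giving 1 is 9.

9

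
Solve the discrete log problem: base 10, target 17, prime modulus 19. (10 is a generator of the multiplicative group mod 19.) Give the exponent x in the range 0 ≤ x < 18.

8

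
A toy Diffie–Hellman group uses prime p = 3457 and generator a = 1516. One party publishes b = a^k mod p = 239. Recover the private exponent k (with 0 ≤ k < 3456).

Baby-step giant-step with m = ceil(sqrt(3456)) = 59.
Baby table (1516^j mod 3457 for j=0..58):
  0:1  1:1516  2:2808  3:1361  4:2904  5:1703  6:2826  7:993
  8:1593  9:2002  10:3243  11:534  12:606  13:2591  14:804  15:2000
  16:211  17:1832  18:1341  19:240  20:855  21:3262  22:1682  23:2103
  24:794  25:668  26:3244  27:2050  28:3414  29:495  30:251  31:246
  32:3037  33:2825  34:2934  35:2242  36:641  37:339  38:2288  39:1237
  40:1598  41:2668  42:3455  43:425  44:1298  45:735  46:1106  47:51
  48:1262  49:1471  50:271  51:2910  52:428  53:2389  54:2245  55:1732
  56:1849  57:2914  58:3035
Giant step factor: 1516^(-59) ≡ 167 (mod 3457).
Scan 239·167^i mod 3457 for i = 0, 1, …:
  i=0: 239   i=1: 1886   i=2: 375   i=3: 399
  i=4: 950   i=5: 3085   i=6: 102   i=7: 3206
  i=8: 3024   i=9: 286     …   i=35: 3271
  i=36: 51
Match at i=36, j=47: k = 36·59 + 47 = 2171.

2171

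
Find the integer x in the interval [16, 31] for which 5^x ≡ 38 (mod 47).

17

Compute 5^16 mod 47 = 17, then multiply by 5 repeatedly:
  5^16=17  5^17=38
Found 38 at exponent 17.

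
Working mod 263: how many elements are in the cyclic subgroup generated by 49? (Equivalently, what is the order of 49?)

131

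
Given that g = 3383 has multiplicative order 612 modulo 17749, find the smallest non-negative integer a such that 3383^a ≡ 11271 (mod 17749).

Baby-step giant-step with m = ceil(sqrt(612)) = 25.
Baby table (3383^j mod 17749 for j=0..24):
  0:1  1:3383  2:14333  3:16020  4:7963  5:13596  6:7609  7:5197
  8:9941  9:13797  10:13130  11:10792  12:17392  13:16950  14:12580  15:13787
  16:14798  17:9454  18:16933  19:8316  20:863  21:8693  22:16075  23:16538
  24:3206
Giant step factor: 3383^(-25) ≡ 2453 (mod 17749).
Scan 11271·2453^i mod 17749 for i = 0, 1, …:
  i=0: 11271   i=1: 12570   i=2: 4197   i=3: 821
  i=4: 8276   i=5: 13921   i=6: 16886   i=7: 12941
  i=8: 9061   i=9: 4885     …   i=18: 17186
  i=19: 3383
Match at i=19, j=1: a = 19·25 + 1 = 476.

476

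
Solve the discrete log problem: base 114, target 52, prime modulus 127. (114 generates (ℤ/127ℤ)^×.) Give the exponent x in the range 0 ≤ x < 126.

28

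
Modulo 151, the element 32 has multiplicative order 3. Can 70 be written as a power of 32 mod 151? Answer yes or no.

no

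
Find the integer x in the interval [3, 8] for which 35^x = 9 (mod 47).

4

Compute 35^3 mod 47 = 11, then multiply by 35 repeatedly:
  35^3=11  35^4=9
Found 9 at exponent 4.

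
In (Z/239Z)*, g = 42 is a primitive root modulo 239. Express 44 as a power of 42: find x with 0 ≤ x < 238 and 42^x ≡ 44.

136

Baby-step giant-step with m = ceil(sqrt(238)) = 16.
Baby table (42^j mod 239 for j=0..15):
  0:1  1:42  2:91  3:237  4:155  5:57  6:4  7:168
  8:125  9:231  10:142  11:228  12:16  13:194  14:22  15:207
Giant step factor: 42^(-16) ≡ 162 (mod 239).
Scan 44·162^i mod 239 for i = 0, 1, …:
  i=0: 44   i=1: 197   i=2: 127   i=3: 20
  i=4: 133   i=5: 36   i=6: 96   i=7: 17
  i=8: 125
Match at i=8, j=8: x = 8·16 + 8 = 136.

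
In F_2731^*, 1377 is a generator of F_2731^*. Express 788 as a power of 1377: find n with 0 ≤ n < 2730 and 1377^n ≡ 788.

Baby-step giant-step with m = ceil(sqrt(2730)) = 53.
Baby table (1377^j mod 2731 for j=0..52):
  0:1  1:1377  2:815  3:2545  4:592  5:1346  6:1824  7:1859
  8:896  9:2111  10:1063  11:2666  12:618  13:1645  14:1166  15:2485
  16:2633  17:1604  18:2060  19:1842  20:2066  21:1911  22:1494  23:795
  24:2315  25:678  26:2335  27:908  28:2249  29:2650  30:434  31:2260
  32:1411  33:1206  34:214  35:2461  36:2357  37:1161  38:1062  39:1289
  40:2534  41:1831  42:574  43:1139  44:809  45:2476  46:1164  47:2462
  48:1003  49:1976  50:876  51:1881  52:1149
Giant step factor: 1377^(-53) ≡ 866 (mod 2731).
Scan 788·866^i mod 2731 for i = 0, 1, …:
  i=0: 788   i=1: 2389   i=2: 1507   i=3: 2375
  i=4: 307   i=5: 955   i=6: 2268   i=7: 499
  i=8: 636   i=9: 1845     …   i=49: 2100
  i=50: 2485
Match at i=50, j=15: n = 50·53 + 15 = 2665.

2665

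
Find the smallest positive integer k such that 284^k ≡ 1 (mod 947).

The order of 284 must divide p − 1 = 946 = 2 · 11 · 43.
Divisors: 1, 2, 11, 22, 43, 86, 473, 946.
Check each in increasing order: 284^1 ≡ 284;  284^2 ≡ 161;  284^11 ≡ 664;  284^22 ≡ 541;  284^43 ≡ 367;  284^86 ≡ 215;  284^473 ≡ 946;  284^946 ≡ 1.
Smallest exponent giving 1 is 946.

946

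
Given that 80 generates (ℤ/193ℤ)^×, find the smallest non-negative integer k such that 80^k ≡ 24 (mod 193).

42

Baby-step giant-step with m = ceil(sqrt(192)) = 14.
Baby table (80^j mod 193 for j=0..13):
  0:1  1:80  2:31  3:164  4:189  5:66  6:69  7:116
  8:16  9:122  10:110  11:115  12:129  13:91
Giant step factor: 80^(-14) ≡ 25 (mod 193).
Scan 24·25^i mod 193 for i = 0, 1, …:
  i=0: 24   i=1: 21   i=2: 139   i=3: 1
Match at i=3, j=0: k = 3·14 + 0 = 42.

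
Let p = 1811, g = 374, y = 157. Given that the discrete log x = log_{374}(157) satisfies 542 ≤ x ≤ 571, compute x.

Compute 374^542 mod 1811 = 1805, then multiply by 374 repeatedly:
  374^542=1805  374^543=1378  374^544=1048  374^545=776  374^546=464
  374^547=1491  374^548=1657  374^549=356  374^550=941  374^551=600
  374^552=1647  374^553=238  374^554=273  374^555=686  374^556=1213
  374^557=912  374^558=620  374^559=72  374^560=1574  374^561=101
  374^562=1554  374^563=1676  374^564=218  374^565=37  374^566=1161
  374^567=1385  374^568=44  374^569=157
Found 157 at exponent 569.

569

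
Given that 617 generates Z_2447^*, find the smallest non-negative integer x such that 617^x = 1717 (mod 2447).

740

Baby-step giant-step with m = ceil(sqrt(2446)) = 50.
Baby table (617^j mod 2447 for j=0..49):
  0:1  1:617  2:1404  3:30  4:1381  5:521  6:900  7:2278
  8:948  9:83  10:2271  11:1523  12:43  13:2061  14:1644  15:1290
  16:655  17:380  18:1995  19:74  20:1612  21:1122  22:2220  23:1867
  24:1849  25:531  26:2176  27:1636  28:1248  29:1658  30:140  31:735
  32:800  33:1753  34:27  35:1977  36:1203  37:810  38:582  39:1832
  40:2277  41:331  42:1126  43:2241  44:142  45:1969  46:1161  47:1813
  48:342  49:572
Giant step factor: 617^(-50) ≡ 1624 (mod 2447).
Scan 1717·1624^i mod 2447 for i = 0, 1, …:
  i=0: 1717   i=1: 1275   i=2: 438   i=3: 1682
  i=4: 716   i=5: 459   i=6: 1528   i=7: 214
  i=8: 62   i=9: 361     …   i=13: 913
  i=14: 2277
Match at i=14, j=40: x = 14·50 + 40 = 740.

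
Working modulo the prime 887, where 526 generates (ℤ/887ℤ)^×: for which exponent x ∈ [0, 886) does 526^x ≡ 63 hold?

764

Baby-step giant-step with m = ceil(sqrt(886)) = 30.
Baby table (526^j mod 887 for j=0..29):
  0:1  1:526  2:819  3:599  4:189  5:70  6:453  7:562
  8:241  9:812  10:465  11:665  12:312  13:17  14:72  15:618
  16:426  17:552  18:303  19:605  20:684  21:549  22:499  23:809
  24:661  25:869  26:289  27:337  28:749  29:146
Giant step factor: 526^(-30) ≡ 692 (mod 887).
Scan 63·692^i mod 887 for i = 0, 1, …:
  i=0: 63   i=1: 133   i=2: 675   i=3: 538
  i=4: 643   i=5: 569   i=6: 807   i=7: 521
  i=8: 410   i=9: 767     …   i=24: 641
  i=25: 72
Match at i=25, j=14: x = 25·30 + 14 = 764.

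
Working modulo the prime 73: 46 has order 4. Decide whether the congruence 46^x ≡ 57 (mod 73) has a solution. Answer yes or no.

no

57 ∈ ⟨46⟩ iff 57^4 ≡ 1 (mod 73), since |⟨46⟩| = 4.
57^4 mod 73 = 55.
Since 55 ≠ 1, 57 does not lie in the subgroup.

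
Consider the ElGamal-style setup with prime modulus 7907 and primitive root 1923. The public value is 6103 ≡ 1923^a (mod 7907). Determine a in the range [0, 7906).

4173

Baby-step giant-step with m = ceil(sqrt(7906)) = 89.
Baby table (1923^j mod 7907 for j=0..88):
  0:1  1:1923  2:5360  3:4459  4:3469  5:5286  6:4483  7:2179
  8:7414  9:801  10:6365  11:7766  12:5602  13:3312  14:3841  15:1105
  16:5839  17:457  18:1134  19:6257  20:5664  21:3933  22:4067  23:818
  24:7428  25:4002  26:2335  27:6936  28:6726  29:6153  30:3347  31:7890
  32:6844  33:3764  34:3267  35:4283  36:5022  37:2859  38:2492  39:474
  40:2197  41:2493  42:2397  43:7557  44:6952  45:5866  46:4936  47:3528
  48:138  49:4443  50:4329  51:6503  52:4302  53:2024  54:1908  55:236
  56:3129  57:7747  58:693  59:4263  60:6097  61:6357  62:289  63:2257
  64:7175  65:7717  66:6259  67:1603  68:6746  69:5078  70:7756  71:2186
  72:5061  73:6693  74:5950  75:421  76:3069  77:3065  78:3280  79:5561
  80:3539  81:5477  82:147  83:5936  84:5127  85:7099  86:3895  87:2156
  88:2720
Giant step factor: 1923^(-89) ≡ 3680 (mod 7907).
Scan 6103·3680^i mod 7907 for i = 0, 1, …:
  i=0: 6103   i=1: 3160   i=2: 5510   i=3: 3252
  i=4: 4069   i=5: 5969   i=6: 274   i=7: 4131
  i=8: 4826   i=9: 558     …   i=45: 3261
  i=46: 5561
Match at i=46, j=79: a = 46·89 + 79 = 4173.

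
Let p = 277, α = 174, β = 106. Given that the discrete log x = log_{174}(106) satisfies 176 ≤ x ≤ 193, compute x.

Compute 174^176 mod 277 = 48, then multiply by 174 repeatedly:
  174^176=48  174^177=42  174^178=106
Found 106 at exponent 178.

178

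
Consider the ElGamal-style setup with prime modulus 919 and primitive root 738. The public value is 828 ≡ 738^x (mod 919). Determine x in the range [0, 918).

86

Baby-step giant-step with m = ceil(sqrt(918)) = 31.
Baby table (738^j mod 919 for j=0..30):
  0:1  1:738  2:596  3:566  4:482  5:63  6:544  7:788
  8:736  9:39  10:293  11:269  12:18  13:418  14:619  15:79
  16:405  17:215  18:602  19:399  20:382  21:702  22:679  23:247
  24:324  25:172  26:114  27:503  28:857  29:194  30:727
Giant step factor: 738^(-31) ≡ 373 (mod 919).
Scan 828·373^i mod 919 for i = 0, 1, …:
  i=0: 828   i=1: 60   i=2: 324
Match at i=2, j=24: x = 2·31 + 24 = 86.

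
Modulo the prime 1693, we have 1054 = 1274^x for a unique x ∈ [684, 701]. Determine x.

Compute 1274^684 mod 1693 = 769, then multiply by 1274 repeatedly:
  1274^684=769  1274^685=1152  1274^686=1510  1274^687=492  1274^688=398
  1274^689=845  1274^690=1475  1274^691=1613  1274^692=1353  1274^693=248
  1274^694=1054
Found 1054 at exponent 694.

694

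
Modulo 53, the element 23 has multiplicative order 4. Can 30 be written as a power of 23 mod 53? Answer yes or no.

yes

⟨23⟩ has order 4; its elements mod 53 are {1, 23, 30, 52}.
30 is in this set.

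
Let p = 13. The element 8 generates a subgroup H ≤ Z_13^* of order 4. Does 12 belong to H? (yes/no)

12 ∈ ⟨8⟩ iff 12^4 ≡ 1 (mod 13), since |⟨8⟩| = 4.
12^4 mod 13 = 1.
Since 1 = 1, 12 lies in the subgroup.

yes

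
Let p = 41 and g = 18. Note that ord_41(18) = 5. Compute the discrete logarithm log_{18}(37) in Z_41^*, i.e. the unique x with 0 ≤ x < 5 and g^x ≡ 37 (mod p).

Successive powers of 18 modulo 41:
  18^0=1  18^1=18  18^2=37
So 18^2 ≡ 37 (mod 41), giving x = 2.

2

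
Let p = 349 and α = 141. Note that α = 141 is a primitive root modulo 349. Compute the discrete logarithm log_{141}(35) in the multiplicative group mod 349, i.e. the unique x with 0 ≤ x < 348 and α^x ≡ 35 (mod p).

21

Baby-step giant-step with m = ceil(sqrt(348)) = 19.
Baby table (141^j mod 349 for j=0..18):
  0:1  1:141  2:337  3:53  4:144  5:62  6:17  7:303
  8:145  9:203  10:5  11:7  12:289  13:265  14:22  15:310
  16:85  17:119  18:27
Giant step factor: 141^(-19) ≡ 229 (mod 349).
Scan 35·229^i mod 349 for i = 0, 1, …:
  i=0: 35   i=1: 337
Match at i=1, j=2: x = 1·19 + 2 = 21.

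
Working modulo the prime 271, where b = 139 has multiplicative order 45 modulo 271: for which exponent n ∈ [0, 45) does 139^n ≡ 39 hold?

44

Baby-step giant-step with m = ceil(sqrt(45)) = 7.
Baby table (139^j mod 271 for j=0..6):
  0:1  1:139  2:80  3:9  4:167  5:178  6:81
Giant step factor: 139^(-7) ≡ 141 (mod 271).
Scan 39·141^i mod 271 for i = 0, 1, …:
  i=0: 39   i=1: 79   i=2: 28   i=3: 154
  i=4: 34   i=5: 187   i=6: 80
Match at i=6, j=2: n = 6·7 + 2 = 44.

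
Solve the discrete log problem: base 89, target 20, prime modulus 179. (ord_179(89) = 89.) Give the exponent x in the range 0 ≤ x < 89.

38

Baby-step giant-step with m = ceil(sqrt(89)) = 10.
Baby table (89^j mod 179 for j=0..9):
  0:1  1:89  2:45  3:67  4:56  5:151  6:14  7:172
  8:93  9:43
Giant step factor: 89^(-10) ≡ 129 (mod 179).
Scan 20·129^i mod 179 for i = 0, 1, …:
  i=0: 20   i=1: 74   i=2: 59   i=3: 93
Match at i=3, j=8: x = 3·10 + 8 = 38.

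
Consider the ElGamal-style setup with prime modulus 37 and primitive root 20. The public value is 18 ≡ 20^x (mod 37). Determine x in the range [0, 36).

5

Successive powers of 20 modulo 37:
  20^0=1  20^1=20  20^2=30  20^3=8  20^4=12  20^5=18
So 20^5 ≡ 18 (mod 37), giving x = 5.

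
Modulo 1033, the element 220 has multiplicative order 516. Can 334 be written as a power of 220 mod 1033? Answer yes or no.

yes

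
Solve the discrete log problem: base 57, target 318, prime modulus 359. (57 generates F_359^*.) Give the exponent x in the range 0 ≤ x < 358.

Baby-step giant-step with m = ceil(sqrt(358)) = 19.
Baby table (57^j mod 359 for j=0..18):
  0:1  1:57  2:18  3:308  4:324  5:159  6:88  7:349
  8:148  9:179  10:151  11:350  12:205  13:197  14:100  15:315
  16:5  17:285  18:90
Giant step factor: 57^(-19) ≡ 252 (mod 359).
Scan 318·252^i mod 359 for i = 0, 1, …:
  i=0: 318   i=1: 79   i=2: 163   i=3: 150
  i=4: 105   i=5: 253   i=6: 213   i=7: 185
  i=8: 309   i=9: 324
Match at i=9, j=4: x = 9·19 + 4 = 175.

175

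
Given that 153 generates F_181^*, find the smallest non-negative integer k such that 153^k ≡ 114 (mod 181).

96

Baby-step giant-step with m = ceil(sqrt(180)) = 14.
Baby table (153^j mod 181 for j=0..13):
  0:1  1:153  2:60  3:130  4:161  5:17  6:67  7:115
  8:38  9:22  10:108  11:53  12:145  13:103
Giant step factor: 153^(-14) ≡ 166 (mod 181).
Scan 114·166^i mod 181 for i = 0, 1, …:
  i=0: 114   i=1: 100   i=2: 129   i=3: 56
  i=4: 65   i=5: 111   i=6: 145
Match at i=6, j=12: k = 6·14 + 12 = 96.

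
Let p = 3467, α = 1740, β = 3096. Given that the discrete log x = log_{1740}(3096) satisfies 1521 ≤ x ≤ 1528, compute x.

1527

Compute 1740^1521 mod 3467 = 373, then multiply by 1740 repeatedly:
  1740^1521=373  1740^1522=691  1740^1523=2758  1740^1524=592  1740^1525=381
  1740^1526=743  1740^1527=3096
Found 3096 at exponent 1527.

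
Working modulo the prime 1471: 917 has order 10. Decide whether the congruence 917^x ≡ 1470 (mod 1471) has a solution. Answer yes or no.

yes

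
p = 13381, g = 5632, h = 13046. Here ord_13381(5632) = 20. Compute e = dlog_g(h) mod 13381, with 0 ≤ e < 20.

19

Successive powers of 5632 modulo 13381:
  5632^0=1  5632^1=5632  5632^2=6454  5632^3=6132  5632^4=12444  5632^5=8311
  5632^6=814  5632^7=8146  5632^8=8204  5632^9=335  5632^10=13380  5632^11=7749
  5632^12=6927  5632^13=7249  5632^14=937  5632^15=5070  5632^16=12567  5632^17=5235
  5632^18=5177  5632^19=13046
So 5632^19 ≡ 13046 (mod 13381), giving e = 19.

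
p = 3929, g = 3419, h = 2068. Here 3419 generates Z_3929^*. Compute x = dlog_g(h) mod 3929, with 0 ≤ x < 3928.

Baby-step giant-step with m = ceil(sqrt(3928)) = 63.
Baby table (3419^j mod 3929 for j=0..62):
  0:1  1:3419  2:786  3:3827  4:943  5:2337  6:2546  7:2039
  8:1295  9:3551  10:259  11:1496  12:3195  13:1085  14:639  15:217
  16:3271  17:1615  18:1440  19:323  20:288  21:2422  22:2415  23:2056
  24:483  25:1197  26:2454  27:1811  28:3634  29:1148  30:3870  31:2587
  32:774  33:2089  34:3298  35:3561  36:3017  37:1498  38:2175  39:2657
  40:435  41:2103  42:87  43:2778  44:1589  45:2913  46:3461  47:2940
  48:1478  49:588  50:2653  51:2475  52:2888  53:495  54:2935  55:99
  56:587  57:3163  58:1689  59:2990  60:3481  61:598  62:1482
Giant step factor: 3419^(-63) ≡ 46 (mod 3929).
Scan 2068·46^i mod 3929 for i = 0, 1, …:
  i=0: 2068   i=1: 832   i=2: 2911   i=3: 320
  i=4: 2933   i=5: 1332   i=6: 2337
Match at i=6, j=5: x = 6·63 + 5 = 383.

383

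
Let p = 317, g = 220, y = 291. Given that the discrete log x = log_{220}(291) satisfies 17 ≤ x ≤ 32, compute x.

32

Compute 220^17 mod 317 = 93, then multiply by 220 repeatedly:
  220^17=93  220^18=172  220^19=117  220^20=63  220^21=229
  220^22=294  220^23=12  220^24=104  220^25=56  220^26=274
  220^27=50  220^28=222  220^29=22  220^30=85  220^31=314
  220^32=291
Found 291 at exponent 32.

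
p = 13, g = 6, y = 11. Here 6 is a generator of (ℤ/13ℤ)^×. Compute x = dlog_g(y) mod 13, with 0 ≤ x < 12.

11

Successive powers of 6 modulo 13:
  6^0=1  6^1=6  6^2=10  6^3=8  6^4=9  6^5=2
  6^6=12  6^7=7  6^8=3  6^9=5  6^10=4  6^11=11
So 6^11 ≡ 11 (mod 13), giving x = 11.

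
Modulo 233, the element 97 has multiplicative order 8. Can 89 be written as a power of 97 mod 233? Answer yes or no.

89 ∈ ⟨97⟩ iff 89^8 ≡ 1 (mod 233), since |⟨97⟩| = 8.
89^8 mod 233 = 1.
Since 1 = 1, 89 lies in the subgroup.

yes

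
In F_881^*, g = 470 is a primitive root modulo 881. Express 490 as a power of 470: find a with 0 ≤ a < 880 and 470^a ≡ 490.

Baby-step giant-step with m = ceil(sqrt(880)) = 30.
Baby table (470^j mod 881 for j=0..29):
  0:1  1:470  2:650  3:674  4:501  5:243  6:561  7:251
  8:797  9:165  10:22  11:649  12:204  13:732  14:450  15:60
  16:8  17:236  18:795  19:106  20:484  21:182  22:83  23:246
  24:209  25:439  26:176  27:787  28:751  29:570
Giant step factor: 470^(-30) ≡ 313 (mod 881).
Scan 490·313^i mod 881 for i = 0, 1, …:
  i=0: 490   i=1: 76   i=2: 1
Match at i=2, j=0: a = 2·30 + 0 = 60.

60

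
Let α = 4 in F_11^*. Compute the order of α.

5

The order of 4 must divide p − 1 = 10 = 2 · 5.
Divisors: 1, 2, 5, 10.
Check each in increasing order: 4^1 ≡ 4;  4^2 ≡ 5;  4^5 ≡ 1.
Smallest exponent giving 1 is 5.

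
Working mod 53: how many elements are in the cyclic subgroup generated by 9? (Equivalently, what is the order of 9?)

The order of 9 must divide p − 1 = 52 = 2^2 · 13.
Divisors: 1, 2, 4, 13, 26, 52.
Check each in increasing order: 9^1 ≡ 9;  9^2 ≡ 28;  9^4 ≡ 42;  9^13 ≡ 52;  9^26 ≡ 1.
Smallest exponent giving 1 is 26.

26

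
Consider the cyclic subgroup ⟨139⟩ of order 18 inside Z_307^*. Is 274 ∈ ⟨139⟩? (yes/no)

yes

274 ∈ ⟨139⟩ iff 274^18 ≡ 1 (mod 307), since |⟨139⟩| = 18.
274^18 mod 307 = 1.
Since 1 = 1, 274 lies in the subgroup.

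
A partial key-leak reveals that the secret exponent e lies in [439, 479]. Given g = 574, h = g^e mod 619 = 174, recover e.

Compute 574^439 mod 619 = 566, then multiply by 574 repeatedly:
  574^439=566  574^440=528  574^441=381  574^442=187  574^443=251
  574^444=466  574^445=76  574^446=294  574^447=388  574^448=491
  574^449=189  574^450=161  574^451=183  574^452=431  574^453=413
  574^454=604  574^455=56  574^456=575  574^457=123  574^458=36
  574^459=237  574^460=477  574^461=200  574^462=285  574^463=174
Found 174 at exponent 463.

463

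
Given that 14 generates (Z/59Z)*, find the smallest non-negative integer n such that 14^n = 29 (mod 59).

32

Baby-step giant-step with m = ceil(sqrt(58)) = 8.
Baby table (14^j mod 59 for j=0..7):
  0:1  1:14  2:19  3:30  4:7  5:39  6:15  7:33
Giant step factor: 14^(-8) ≡ 53 (mod 59).
Scan 29·53^i mod 59 for i = 0, 1, …:
  i=0: 29   i=1: 3   i=2: 41   i=3: 49
  i=4: 1
Match at i=4, j=0: n = 4·8 + 0 = 32.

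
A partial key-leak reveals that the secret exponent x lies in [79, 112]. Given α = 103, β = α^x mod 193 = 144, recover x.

80

Compute 103^79 mod 193 = 37, then multiply by 103 repeatedly:
  103^79=37  103^80=144
Found 144 at exponent 80.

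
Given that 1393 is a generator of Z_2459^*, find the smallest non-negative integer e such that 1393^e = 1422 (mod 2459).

Baby-step giant-step with m = ceil(sqrt(2458)) = 50.
Baby table (1393^j mod 2459 for j=0..49):
  0:1  1:1393  2:298  3:2002  4:280  5:1518  6:2293  7:2367
  8:2171  9:2092  10:241  11:1289  12:507  13:518  14:1087  15:1906
  16:1797  17:2418  18:1903  19:77  20:1524  21:815  22:1696  23:1888
  24:1313  25:1972  26:293  27:2414  28:1249  29:1344  30:893  31:2154
  32:542  33:93  34:1681  35:665  36:1761  37:1450  38:1011  39:1775
  40:1280  41:265  42:295  43:282  44:1845  45:430  46:1453  47:272
  48:210  49:2368
Giant step factor: 1393^(-50) ≡ 158 (mod 2459).
Scan 1422·158^i mod 2459 for i = 0, 1, …:
  i=0: 1422   i=1: 907   i=2: 684   i=3: 2335
  i=4: 80   i=5: 345   i=6: 412   i=7: 1162
  i=8: 1630   i=9: 1804     …   i=26: 370
  i=27: 1903
Match at i=27, j=18: e = 27·50 + 18 = 1368.

1368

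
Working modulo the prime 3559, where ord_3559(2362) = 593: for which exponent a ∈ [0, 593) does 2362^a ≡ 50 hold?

Baby-step giant-step with m = ceil(sqrt(593)) = 25.
Baby table (2362^j mod 3559 for j=0..24):
  0:1  1:2362  2:2091  3:2609  4:1829  5:3031  6:2073  7:2801
  8:3340  9:2336  10:1182  11:1628  12:1616  13:1744  14:1565  15:2288
  16:1694  17:912  18:949  19:2927  20:1996  21:2436  22:2488  23:747
  24:2709
Giant step factor: 2362^(-25) ≡ 3282 (mod 3559).
Scan 50·3282^i mod 3559 for i = 0, 1, …:
  i=0: 50   i=1: 386   i=2: 3407   i=3: 2955
  i=4: 35   i=5: 982   i=6: 2029   i=7: 289
  i=8: 1804   i=9: 2111   i=10: 2488
Match at i=10, j=22: a = 10·25 + 22 = 272.

272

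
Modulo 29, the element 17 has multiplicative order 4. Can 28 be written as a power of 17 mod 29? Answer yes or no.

yes

⟨17⟩ has order 4; its elements mod 29 are {1, 12, 17, 28}.
28 is in this set.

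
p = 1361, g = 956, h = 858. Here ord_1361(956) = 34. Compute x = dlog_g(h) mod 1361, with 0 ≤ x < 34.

5

Successive powers of 956 modulo 1361:
  956^0=1  956^1=956  956^2=705  956^3=285  956^4=260  956^5=858
So 956^5 ≡ 858 (mod 1361), giving x = 5.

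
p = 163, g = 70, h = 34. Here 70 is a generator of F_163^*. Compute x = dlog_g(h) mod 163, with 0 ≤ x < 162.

68

Baby-step giant-step with m = ceil(sqrt(162)) = 13.
Baby table (70^j mod 163 for j=0..12):
  0:1  1:70  2:10  3:48  4:100  5:154  6:22  7:73
  8:57  9:78  10:81  11:128  12:158
Giant step factor: 70^(-13) ≡ 129 (mod 163).
Scan 34·129^i mod 163 for i = 0, 1, …:
  i=0: 34   i=1: 148   i=2: 21   i=3: 101
  i=4: 152   i=5: 48
Match at i=5, j=3: x = 5·13 + 3 = 68.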